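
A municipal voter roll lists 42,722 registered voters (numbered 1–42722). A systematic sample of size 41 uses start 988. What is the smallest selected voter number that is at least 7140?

7240

k = 42722/41 = 1042
Steps past start: ⌈(7140 − 988)/1042⌉ = ⌈6152/1042⌉ = 6
Selected voter: 988 + 6×1042 = 7240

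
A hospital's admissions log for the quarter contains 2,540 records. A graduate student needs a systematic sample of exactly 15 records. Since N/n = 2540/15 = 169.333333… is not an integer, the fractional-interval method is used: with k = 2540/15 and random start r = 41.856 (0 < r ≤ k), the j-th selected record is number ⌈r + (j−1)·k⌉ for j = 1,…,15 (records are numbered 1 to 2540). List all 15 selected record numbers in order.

42, 212, 381, 550, 720, 889, 1058, 1228, 1397, 1566, 1736, 1905, 2074, 2244, 2413

j=1: r + 0k = 41.856 → ⌈·⌉ = 42
j=2: r + 1k = 211.189333… → ⌈·⌉ = 212
j=3: r + 2k = 380.522666… → ⌈·⌉ = 381
j=4: r + 3k = 549.856 → ⌈·⌉ = 550
j=5: r + 4k = 719.189333… → ⌈·⌉ = 720
j=6: r + 5k = 888.522666… → ⌈·⌉ = 889
j=7: r + 6k = 1057.856 → ⌈·⌉ = 1058
j=8: r + 7k = 1227.189333… → ⌈·⌉ = 1228
j=9: r + 8k = 1396.522666… → ⌈·⌉ = 1397
j=10: r + 9k = 1565.856 → ⌈·⌉ = 1566
j=11: r + 10k = 1735.189333… → ⌈·⌉ = 1736
j=12: r + 11k = 1904.522666… → ⌈·⌉ = 1905
j=13: r + 12k = 2073.856 → ⌈·⌉ = 2074
j=14: r + 13k = 2243.189333… → ⌈·⌉ = 2244
j=15: r + 14k = 2412.522666… → ⌈·⌉ = 2413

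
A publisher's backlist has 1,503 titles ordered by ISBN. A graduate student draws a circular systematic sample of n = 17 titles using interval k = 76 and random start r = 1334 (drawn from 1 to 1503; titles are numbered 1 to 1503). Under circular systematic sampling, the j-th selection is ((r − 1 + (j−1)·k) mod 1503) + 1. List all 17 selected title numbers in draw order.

Selection 1: 1334
Selection 2: 1334 + 76 = 1410
Selection 3: 1410 + 76 = 1486
Selection 4: 1486 + 76 = 1562 → 1562 − 1503 = 59
Selection 5: 59 + 76 = 135
Selection 6: 135 + 76 = 211
Selection 7: 211 + 76 = 287
Selection 8: 287 + 76 = 363
Selection 9: 363 + 76 = 439
Selection 10: 439 + 76 = 515
Selection 11: 515 + 76 = 591
Selection 12: 591 + 76 = 667
Selection 13: 667 + 76 = 743
Selection 14: 743 + 76 = 819
Selection 15: 819 + 76 = 895
Selection 16: 895 + 76 = 971
Selection 17: 971 + 76 = 1047

1334, 1410, 1486, 59, 135, 211, 287, 363, 439, 515, 591, 667, 743, 819, 895, 971, 1047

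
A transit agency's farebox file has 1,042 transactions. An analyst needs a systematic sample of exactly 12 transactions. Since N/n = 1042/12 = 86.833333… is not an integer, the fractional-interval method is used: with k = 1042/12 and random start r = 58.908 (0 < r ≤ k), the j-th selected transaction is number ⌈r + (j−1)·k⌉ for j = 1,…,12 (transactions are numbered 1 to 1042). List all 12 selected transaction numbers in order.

j=1: r + 0k = 58.908 → ⌈·⌉ = 59
j=2: r + 1k = 145.741333… → ⌈·⌉ = 146
j=3: r + 2k = 232.574666… → ⌈·⌉ = 233
j=4: r + 3k = 319.408 → ⌈·⌉ = 320
j=5: r + 4k = 406.241333… → ⌈·⌉ = 407
j=6: r + 5k = 493.074666… → ⌈·⌉ = 494
j=7: r + 6k = 579.908 → ⌈·⌉ = 580
j=8: r + 7k = 666.741333… → ⌈·⌉ = 667
j=9: r + 8k = 753.574666… → ⌈·⌉ = 754
j=10: r + 9k = 840.408 → ⌈·⌉ = 841
j=11: r + 10k = 927.241333… → ⌈·⌉ = 928
j=12: r + 11k = 1014.074666… → ⌈·⌉ = 1015

59, 146, 233, 320, 407, 494, 580, 667, 754, 841, 928, 1015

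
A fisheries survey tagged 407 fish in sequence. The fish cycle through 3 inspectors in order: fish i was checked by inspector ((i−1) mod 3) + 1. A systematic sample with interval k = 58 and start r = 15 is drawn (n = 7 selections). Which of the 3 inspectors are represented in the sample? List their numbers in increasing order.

Consecutive selections differ by k = 58, so their inspector numbers differ by 58 mod 3 = 1.
gcd(58, 3) = 1, so the sample visits 3/1 = 3 distinct residues mod 3.
Start 15 is inspector 3; the inspectors hit are 1, 2, 3.

1, 2, 3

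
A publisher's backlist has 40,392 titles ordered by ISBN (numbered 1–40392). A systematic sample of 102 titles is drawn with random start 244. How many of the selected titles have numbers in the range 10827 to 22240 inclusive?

k = 40392/102 = 396
First selection ≥ 10827: 244 + ⌈(10827−244)/396⌉·396 = 244 + 27×396 = 10936
Last selection ≤ 22240: 244 + ⌊(22240−244)/396⌋·396 = 244 + 55×396 = 22024
Count = 55 − 27 + 1 = 29

29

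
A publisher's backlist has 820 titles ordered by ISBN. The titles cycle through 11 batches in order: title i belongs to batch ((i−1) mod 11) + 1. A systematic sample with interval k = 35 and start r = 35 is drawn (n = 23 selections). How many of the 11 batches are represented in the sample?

Consecutive selections differ by k = 35, so their batch numbers differ by 35 mod 11 = 2.
gcd(35, 11) = 1, so the sample visits 11/1 = 11 distinct residues mod 11.
Start 35 is batch 2; the batches hit are 1, 2, 3, 4, 5, 6, 7, 8, 9, 10, 11.

11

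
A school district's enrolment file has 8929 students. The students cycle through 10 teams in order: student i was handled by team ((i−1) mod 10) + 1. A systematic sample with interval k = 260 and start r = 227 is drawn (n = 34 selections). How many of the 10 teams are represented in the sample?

1

Consecutive selections differ by k = 260, so their team numbers differ by 260 mod 10 = 0.
gcd(260, 10) = 10, so the sample visits 10/10 = 1 distinct residues mod 10.
Start 227 is team 7; the teams hit are 7.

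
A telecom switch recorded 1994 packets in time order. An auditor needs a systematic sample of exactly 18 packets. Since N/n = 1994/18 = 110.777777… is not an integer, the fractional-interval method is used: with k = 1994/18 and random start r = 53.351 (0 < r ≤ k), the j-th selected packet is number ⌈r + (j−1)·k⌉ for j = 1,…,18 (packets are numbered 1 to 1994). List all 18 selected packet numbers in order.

54, 165, 275, 386, 497, 608, 719, 829, 940, 1051, 1162, 1272, 1383, 1494, 1605, 1716, 1826, 1937

j=1: r + 0k = 53.351 → ⌈·⌉ = 54
j=2: r + 1k = 164.128777… → ⌈·⌉ = 165
j=3: r + 2k = 274.906555… → ⌈·⌉ = 275
j=4: r + 3k = 385.684333… → ⌈·⌉ = 386
j=5: r + 4k = 496.462111… → ⌈·⌉ = 497
j=6: r + 5k = 607.239888… → ⌈·⌉ = 608
j=7: r + 6k = 718.017666… → ⌈·⌉ = 719
j=8: r + 7k = 828.795444… → ⌈·⌉ = 829
j=9: r + 8k = 939.573222… → ⌈·⌉ = 940
j=10: r + 9k = 1050.351 → ⌈·⌉ = 1051
j=11: r + 10k = 1161.128777… → ⌈·⌉ = 1162
j=12: r + 11k = 1271.906555… → ⌈·⌉ = 1272
j=13: r + 12k = 1382.684333… → ⌈·⌉ = 1383
j=14: r + 13k = 1493.462111… → ⌈·⌉ = 1494
j=15: r + 14k = 1604.239888… → ⌈·⌉ = 1605
j=16: r + 15k = 1715.017666… → ⌈·⌉ = 1716
j=17: r + 16k = 1825.795444… → ⌈·⌉ = 1826
j=18: r + 17k = 1936.573222… → ⌈·⌉ = 1937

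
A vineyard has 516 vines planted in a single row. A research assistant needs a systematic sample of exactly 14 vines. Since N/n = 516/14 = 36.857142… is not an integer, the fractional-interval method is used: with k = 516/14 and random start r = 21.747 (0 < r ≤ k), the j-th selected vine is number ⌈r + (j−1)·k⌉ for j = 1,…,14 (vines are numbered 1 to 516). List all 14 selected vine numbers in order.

22, 59, 96, 133, 170, 207, 243, 280, 317, 354, 391, 428, 465, 501

j=1: r + 0k = 21.747 → ⌈·⌉ = 22
j=2: r + 1k = 58.604142… → ⌈·⌉ = 59
j=3: r + 2k = 95.461285… → ⌈·⌉ = 96
j=4: r + 3k = 132.318428… → ⌈·⌉ = 133
j=5: r + 4k = 169.175571… → ⌈·⌉ = 170
j=6: r + 5k = 206.032714… → ⌈·⌉ = 207
j=7: r + 6k = 242.889857… → ⌈·⌉ = 243
j=8: r + 7k = 279.747 → ⌈·⌉ = 280
j=9: r + 8k = 316.604142… → ⌈·⌉ = 317
j=10: r + 9k = 353.461285… → ⌈·⌉ = 354
j=11: r + 10k = 390.318428… → ⌈·⌉ = 391
j=12: r + 11k = 427.175571… → ⌈·⌉ = 428
j=13: r + 12k = 464.032714… → ⌈·⌉ = 465
j=14: r + 13k = 500.889857… → ⌈·⌉ = 501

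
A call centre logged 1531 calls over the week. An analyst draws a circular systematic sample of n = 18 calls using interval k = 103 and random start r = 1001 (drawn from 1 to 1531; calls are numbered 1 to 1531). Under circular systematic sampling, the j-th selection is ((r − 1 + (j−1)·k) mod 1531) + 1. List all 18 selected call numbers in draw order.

Selection 1: 1001
Selection 2: 1001 + 103 = 1104
Selection 3: 1104 + 103 = 1207
Selection 4: 1207 + 103 = 1310
Selection 5: 1310 + 103 = 1413
Selection 6: 1413 + 103 = 1516
Selection 7: 1516 + 103 = 1619 → 1619 − 1531 = 88
Selection 8: 88 + 103 = 191
Selection 9: 191 + 103 = 294
Selection 10: 294 + 103 = 397
Selection 11: 397 + 103 = 500
Selection 12: 500 + 103 = 603
Selection 13: 603 + 103 = 706
Selection 14: 706 + 103 = 809
Selection 15: 809 + 103 = 912
Selection 16: 912 + 103 = 1015
Selection 17: 1015 + 103 = 1118
Selection 18: 1118 + 103 = 1221

1001, 1104, 1207, 1310, 1413, 1516, 88, 191, 294, 397, 500, 603, 706, 809, 912, 1015, 1118, 1221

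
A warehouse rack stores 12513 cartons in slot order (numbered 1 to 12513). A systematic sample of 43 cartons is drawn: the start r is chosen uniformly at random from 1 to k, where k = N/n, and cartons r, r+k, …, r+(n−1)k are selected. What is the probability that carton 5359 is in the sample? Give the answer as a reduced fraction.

1/291

k = 12513/43 = 291.
Carton 5359 is selected iff r ≡ 5359 (mod 291); exactly one such r in {1,…,291}.
Inclusion probability = 1/291.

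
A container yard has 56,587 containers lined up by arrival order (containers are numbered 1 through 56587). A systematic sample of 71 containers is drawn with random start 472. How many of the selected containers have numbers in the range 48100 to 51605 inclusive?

5

k = 56587/71 = 797
First selection ≥ 48100: 472 + ⌈(48100−472)/797⌉·797 = 472 + 60×797 = 48292
Last selection ≤ 51605: 472 + ⌊(51605−472)/797⌋·797 = 472 + 64×797 = 51480
Count = 64 − 60 + 1 = 5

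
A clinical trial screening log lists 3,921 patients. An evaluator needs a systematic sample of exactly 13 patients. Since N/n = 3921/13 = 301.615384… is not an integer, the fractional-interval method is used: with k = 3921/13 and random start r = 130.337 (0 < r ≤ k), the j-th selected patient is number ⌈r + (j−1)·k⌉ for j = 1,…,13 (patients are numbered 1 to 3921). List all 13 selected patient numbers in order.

j=1: r + 0k = 130.337 → ⌈·⌉ = 131
j=2: r + 1k = 431.952384… → ⌈·⌉ = 432
j=3: r + 2k = 733.567769… → ⌈·⌉ = 734
j=4: r + 3k = 1035.183153… → ⌈·⌉ = 1036
j=5: r + 4k = 1336.798538… → ⌈·⌉ = 1337
j=6: r + 5k = 1638.413923… → ⌈·⌉ = 1639
j=7: r + 6k = 1940.029307… → ⌈·⌉ = 1941
j=8: r + 7k = 2241.644692… → ⌈·⌉ = 2242
j=9: r + 8k = 2543.260076… → ⌈·⌉ = 2544
j=10: r + 9k = 2844.875461… → ⌈·⌉ = 2845
j=11: r + 10k = 3146.490846… → ⌈·⌉ = 3147
j=12: r + 11k = 3448.106230… → ⌈·⌉ = 3449
j=13: r + 12k = 3749.721615… → ⌈·⌉ = 3750

131, 432, 734, 1036, 1337, 1639, 1941, 2242, 2544, 2845, 3147, 3449, 3750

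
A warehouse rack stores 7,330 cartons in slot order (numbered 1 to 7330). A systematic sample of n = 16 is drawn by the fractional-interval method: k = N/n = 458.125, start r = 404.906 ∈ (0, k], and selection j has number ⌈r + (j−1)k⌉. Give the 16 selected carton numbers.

405, 864, 1322, 1780, 2238, 2696, 3154, 3612, 4070, 4529, 4987, 5445, 5903, 6361, 6819, 7277

j=1: r + 0k = 404.906 → ⌈·⌉ = 405
j=2: r + 1k = 863.031 → ⌈·⌉ = 864
j=3: r + 2k = 1321.156 → ⌈·⌉ = 1322
j=4: r + 3k = 1779.281 → ⌈·⌉ = 1780
j=5: r + 4k = 2237.406 → ⌈·⌉ = 2238
j=6: r + 5k = 2695.531 → ⌈·⌉ = 2696
j=7: r + 6k = 3153.656 → ⌈·⌉ = 3154
j=8: r + 7k = 3611.781 → ⌈·⌉ = 3612
j=9: r + 8k = 4069.906 → ⌈·⌉ = 4070
j=10: r + 9k = 4528.031 → ⌈·⌉ = 4529
j=11: r + 10k = 4986.156 → ⌈·⌉ = 4987
j=12: r + 11k = 5444.281 → ⌈·⌉ = 5445
j=13: r + 12k = 5902.406 → ⌈·⌉ = 5903
j=14: r + 13k = 6360.531 → ⌈·⌉ = 6361
j=15: r + 14k = 6818.656 → ⌈·⌉ = 6819
j=16: r + 15k = 7276.781 → ⌈·⌉ = 7277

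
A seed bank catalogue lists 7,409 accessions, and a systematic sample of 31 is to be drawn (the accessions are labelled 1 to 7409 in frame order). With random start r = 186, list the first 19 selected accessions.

186, 425, 664, 903, 1142, 1381, 1620, 1859, 2098, 2337, 2576, 2815, 3054, 3293, 3532, 3771, 4010, 4249, 4488

k = N/n = 7409/31 = 239
accession 1: 186
accession 2: 186 + 239 = 425
accession 3: 425 + 239 = 664
accession 4: 664 + 239 = 903
accession 5: 903 + 239 = 1142
accession 6: 1142 + 239 = 1381
accession 7: 1381 + 239 = 1620
accession 8: 1620 + 239 = 1859
accession 9: 1859 + 239 = 2098
accession 10: 2098 + 239 = 2337
accession 11: 2337 + 239 = 2576
accession 12: 2576 + 239 = 2815
accession 13: 2815 + 239 = 3054
accession 14: 3054 + 239 = 3293
accession 15: 3293 + 239 = 3532
accession 16: 3532 + 239 = 3771
accession 17: 3771 + 239 = 4010
accession 18: 4010 + 239 = 4249
accession 19: 4249 + 239 = 4488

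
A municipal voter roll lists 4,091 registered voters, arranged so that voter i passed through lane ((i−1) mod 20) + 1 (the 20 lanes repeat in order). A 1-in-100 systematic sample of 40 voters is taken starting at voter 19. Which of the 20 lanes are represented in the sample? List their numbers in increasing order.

19

Consecutive selections differ by k = 100, so their lane numbers differ by 100 mod 20 = 0.
gcd(100, 20) = 20, so the sample visits 20/20 = 1 distinct residues mod 20.
Start 19 is lane 19; the lanes hit are 19.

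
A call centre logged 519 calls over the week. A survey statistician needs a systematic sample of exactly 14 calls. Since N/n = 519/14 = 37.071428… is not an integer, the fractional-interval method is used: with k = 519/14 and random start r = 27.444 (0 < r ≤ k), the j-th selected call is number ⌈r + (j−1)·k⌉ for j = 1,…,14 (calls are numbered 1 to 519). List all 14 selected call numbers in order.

28, 65, 102, 139, 176, 213, 250, 287, 325, 362, 399, 436, 473, 510

j=1: r + 0k = 27.444 → ⌈·⌉ = 28
j=2: r + 1k = 64.515428… → ⌈·⌉ = 65
j=3: r + 2k = 101.586857… → ⌈·⌉ = 102
j=4: r + 3k = 138.658285… → ⌈·⌉ = 139
j=5: r + 4k = 175.729714… → ⌈·⌉ = 176
j=6: r + 5k = 212.801142… → ⌈·⌉ = 213
j=7: r + 6k = 249.872571… → ⌈·⌉ = 250
j=8: r + 7k = 286.944 → ⌈·⌉ = 287
j=9: r + 8k = 324.015428… → ⌈·⌉ = 325
j=10: r + 9k = 361.086857… → ⌈·⌉ = 362
j=11: r + 10k = 398.158285… → ⌈·⌉ = 399
j=12: r + 11k = 435.229714… → ⌈·⌉ = 436
j=13: r + 12k = 472.301142… → ⌈·⌉ = 473
j=14: r + 13k = 509.372571… → ⌈·⌉ = 510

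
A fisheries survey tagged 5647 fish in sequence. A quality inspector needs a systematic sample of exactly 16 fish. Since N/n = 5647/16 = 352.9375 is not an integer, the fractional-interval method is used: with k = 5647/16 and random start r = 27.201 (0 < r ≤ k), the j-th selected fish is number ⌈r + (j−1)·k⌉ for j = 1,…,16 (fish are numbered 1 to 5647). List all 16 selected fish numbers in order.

28, 381, 734, 1087, 1439, 1792, 2145, 2498, 2851, 3204, 3557, 3910, 4263, 4616, 4969, 5322

j=1: r + 0k = 27.201 → ⌈·⌉ = 28
j=2: r + 1k = 380.1385 → ⌈·⌉ = 381
j=3: r + 2k = 733.076 → ⌈·⌉ = 734
j=4: r + 3k = 1086.0135 → ⌈·⌉ = 1087
j=5: r + 4k = 1438.951 → ⌈·⌉ = 1439
j=6: r + 5k = 1791.8885 → ⌈·⌉ = 1792
j=7: r + 6k = 2144.826 → ⌈·⌉ = 2145
j=8: r + 7k = 2497.7635 → ⌈·⌉ = 2498
j=9: r + 8k = 2850.701 → ⌈·⌉ = 2851
j=10: r + 9k = 3203.6385 → ⌈·⌉ = 3204
j=11: r + 10k = 3556.576 → ⌈·⌉ = 3557
j=12: r + 11k = 3909.5135 → ⌈·⌉ = 3910
j=13: r + 12k = 4262.451 → ⌈·⌉ = 4263
j=14: r + 13k = 4615.3885 → ⌈·⌉ = 4616
j=15: r + 14k = 4968.326 → ⌈·⌉ = 4969
j=16: r + 15k = 5321.2635 → ⌈·⌉ = 5322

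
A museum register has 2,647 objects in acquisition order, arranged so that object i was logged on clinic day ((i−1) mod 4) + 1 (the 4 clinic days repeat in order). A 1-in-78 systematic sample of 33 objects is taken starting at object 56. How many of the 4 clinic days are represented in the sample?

Consecutive selections differ by k = 78, so their clinic day numbers differ by 78 mod 4 = 2.
gcd(78, 4) = 2, so the sample visits 4/2 = 2 distinct residues mod 4.
Start 56 is clinic day 4; the clinic days hit are 2, 4.

2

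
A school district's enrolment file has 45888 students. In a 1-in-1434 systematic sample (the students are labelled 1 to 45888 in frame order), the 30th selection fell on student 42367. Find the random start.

781

k = 1434
r = 42367 − (30−1)×1434 = 42367 − 41586 = 781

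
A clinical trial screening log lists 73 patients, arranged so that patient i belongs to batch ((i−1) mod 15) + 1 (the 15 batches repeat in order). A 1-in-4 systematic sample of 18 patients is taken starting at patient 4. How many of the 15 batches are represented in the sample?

Consecutive selections differ by k = 4, so their batch numbers differ by 4 mod 15 = 4.
gcd(4, 15) = 1, so the sample visits 15/1 = 15 distinct residues mod 15.
Start 4 is batch 4; the batches hit are 1, 2, 3, 4, 5, 6, 7, 8, 9, 10, 11, 12, 13, 14, 15.

15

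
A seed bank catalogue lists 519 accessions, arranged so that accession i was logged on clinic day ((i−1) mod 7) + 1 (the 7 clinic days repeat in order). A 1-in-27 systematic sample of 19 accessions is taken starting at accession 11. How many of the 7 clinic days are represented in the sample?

Consecutive selections differ by k = 27, so their clinic day numbers differ by 27 mod 7 = 6.
gcd(27, 7) = 1, so the sample visits 7/1 = 7 distinct residues mod 7.
Start 11 is clinic day 4; the clinic days hit are 1, 2, 3, 4, 5, 6, 7.

7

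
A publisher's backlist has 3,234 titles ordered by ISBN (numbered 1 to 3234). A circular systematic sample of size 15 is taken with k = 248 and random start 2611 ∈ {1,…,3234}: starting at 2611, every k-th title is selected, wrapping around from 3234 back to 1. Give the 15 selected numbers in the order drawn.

Selection 1: 2611
Selection 2: 2611 + 248 = 2859
Selection 3: 2859 + 248 = 3107
Selection 4: 3107 + 248 = 3355 → 3355 − 3234 = 121
Selection 5: 121 + 248 = 369
Selection 6: 369 + 248 = 617
Selection 7: 617 + 248 = 865
Selection 8: 865 + 248 = 1113
Selection 9: 1113 + 248 = 1361
Selection 10: 1361 + 248 = 1609
Selection 11: 1609 + 248 = 1857
Selection 12: 1857 + 248 = 2105
Selection 13: 2105 + 248 = 2353
Selection 14: 2353 + 248 = 2601
Selection 15: 2601 + 248 = 2849

2611, 2859, 3107, 121, 369, 617, 865, 1113, 1361, 1609, 1857, 2105, 2353, 2601, 2849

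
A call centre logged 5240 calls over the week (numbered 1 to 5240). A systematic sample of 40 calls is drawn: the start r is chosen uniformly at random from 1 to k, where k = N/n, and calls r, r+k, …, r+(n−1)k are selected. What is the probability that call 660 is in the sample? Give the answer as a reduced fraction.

1/131

k = 5240/40 = 131.
Call 660 is selected iff r ≡ 660 (mod 131); exactly one such r in {1,…,131}.
Inclusion probability = 1/131.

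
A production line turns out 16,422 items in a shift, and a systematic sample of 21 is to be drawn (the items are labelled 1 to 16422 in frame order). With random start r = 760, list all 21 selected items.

k = N/n = 16422/21 = 782
item 1: 760
item 2: 760 + 782 = 1542
item 3: 1542 + 782 = 2324
item 4: 2324 + 782 = 3106
item 5: 3106 + 782 = 3888
item 6: 3888 + 782 = 4670
item 7: 4670 + 782 = 5452
item 8: 5452 + 782 = 6234
item 9: 6234 + 782 = 7016
item 10: 7016 + 782 = 7798
item 11: 7798 + 782 = 8580
item 12: 8580 + 782 = 9362
item 13: 9362 + 782 = 10144
item 14: 10144 + 782 = 10926
item 15: 10926 + 782 = 11708
item 16: 11708 + 782 = 12490
item 17: 12490 + 782 = 13272
item 18: 13272 + 782 = 14054
item 19: 14054 + 782 = 14836
item 20: 14836 + 782 = 15618
item 21: 15618 + 782 = 16400

760, 1542, 2324, 3106, 3888, 4670, 5452, 6234, 7016, 7798, 8580, 9362, 10144, 10926, 11708, 12490, 13272, 14054, 14836, 15618, 16400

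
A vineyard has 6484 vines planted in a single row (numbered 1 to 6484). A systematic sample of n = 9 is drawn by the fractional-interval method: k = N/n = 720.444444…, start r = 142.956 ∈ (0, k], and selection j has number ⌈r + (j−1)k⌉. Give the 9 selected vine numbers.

j=1: r + 0k = 142.956 → ⌈·⌉ = 143
j=2: r + 1k = 863.400444… → ⌈·⌉ = 864
j=3: r + 2k = 1583.844888… → ⌈·⌉ = 1584
j=4: r + 3k = 2304.289333… → ⌈·⌉ = 2305
j=5: r + 4k = 3024.733777… → ⌈·⌉ = 3025
j=6: r + 5k = 3745.178222… → ⌈·⌉ = 3746
j=7: r + 6k = 4465.622666… → ⌈·⌉ = 4466
j=8: r + 7k = 5186.067111… → ⌈·⌉ = 5187
j=9: r + 8k = 5906.511555… → ⌈·⌉ = 5907

143, 864, 1584, 2305, 3025, 3746, 4466, 5187, 5907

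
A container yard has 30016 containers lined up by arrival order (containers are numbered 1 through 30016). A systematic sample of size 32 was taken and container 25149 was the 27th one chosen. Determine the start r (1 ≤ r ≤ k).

k = 30016/32 = 938
r = 25149 − (27−1)×938 = 25149 − 24388 = 761

761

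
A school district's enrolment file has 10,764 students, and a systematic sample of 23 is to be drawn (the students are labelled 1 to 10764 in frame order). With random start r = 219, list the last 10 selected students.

k = N/n = 10764/23 = 468
14th selection = 219 + 13×468 = 6303
15th: 6303 + 468 = 6771
16th: 6771 + 468 = 7239
17th: 7239 + 468 = 7707
18th: 7707 + 468 = 8175
19th: 8175 + 468 = 8643
20th: 8643 + 468 = 9111
21st: 9111 + 468 = 9579
22nd: 9579 + 468 = 10047
23rd: 10047 + 468 = 10515

6303, 6771, 7239, 7707, 8175, 8643, 9111, 9579, 10047, 10515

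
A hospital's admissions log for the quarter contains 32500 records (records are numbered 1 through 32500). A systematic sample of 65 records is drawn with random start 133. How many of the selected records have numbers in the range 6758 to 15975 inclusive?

k = 32500/65 = 500
First selection ≥ 6758: 133 + ⌈(6758−133)/500⌉·500 = 133 + 14×500 = 7133
Last selection ≤ 15975: 133 + ⌊(15975−133)/500⌋·500 = 133 + 31×500 = 15633
Count = 31 − 14 + 1 = 18

18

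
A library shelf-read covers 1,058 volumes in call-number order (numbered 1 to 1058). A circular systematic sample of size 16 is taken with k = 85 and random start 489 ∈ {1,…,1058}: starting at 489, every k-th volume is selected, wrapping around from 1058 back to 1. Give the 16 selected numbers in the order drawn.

489, 574, 659, 744, 829, 914, 999, 26, 111, 196, 281, 366, 451, 536, 621, 706

Selection 1: 489
Selection 2: 489 + 85 = 574
Selection 3: 574 + 85 = 659
Selection 4: 659 + 85 = 744
Selection 5: 744 + 85 = 829
Selection 6: 829 + 85 = 914
Selection 7: 914 + 85 = 999
Selection 8: 999 + 85 = 1084 → 1084 − 1058 = 26
Selection 9: 26 + 85 = 111
Selection 10: 111 + 85 = 196
Selection 11: 196 + 85 = 281
Selection 12: 281 + 85 = 366
Selection 13: 366 + 85 = 451
Selection 14: 451 + 85 = 536
Selection 15: 536 + 85 = 621
Selection 16: 621 + 85 = 706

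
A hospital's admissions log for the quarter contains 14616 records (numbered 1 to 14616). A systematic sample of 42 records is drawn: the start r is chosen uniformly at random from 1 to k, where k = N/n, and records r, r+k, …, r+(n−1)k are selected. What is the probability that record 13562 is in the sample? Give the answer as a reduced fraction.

1/348

k = 14616/42 = 348.
Record 13562 is selected iff r ≡ 13562 (mod 348); exactly one such r in {1,…,348}.
Inclusion probability = 1/348.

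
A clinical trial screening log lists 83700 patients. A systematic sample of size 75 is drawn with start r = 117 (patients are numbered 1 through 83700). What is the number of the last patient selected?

k = 83700/75 = 1116
75th selection = r + (75−1)·k = 117 + 74×1116 = 117 + 82584 = 82701

82701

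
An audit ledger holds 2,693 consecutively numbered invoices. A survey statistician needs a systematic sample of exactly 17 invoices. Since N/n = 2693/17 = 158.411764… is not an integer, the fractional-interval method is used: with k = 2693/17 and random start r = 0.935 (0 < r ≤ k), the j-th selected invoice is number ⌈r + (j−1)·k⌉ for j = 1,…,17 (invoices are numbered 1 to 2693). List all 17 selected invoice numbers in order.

j=1: r + 0k = 0.935 → ⌈·⌉ = 1
j=2: r + 1k = 159.346764… → ⌈·⌉ = 160
j=3: r + 2k = 317.758529… → ⌈·⌉ = 318
j=4: r + 3k = 476.170294… → ⌈·⌉ = 477
j=5: r + 4k = 634.582058… → ⌈·⌉ = 635
j=6: r + 5k = 792.993823… → ⌈·⌉ = 793
j=7: r + 6k = 951.405588… → ⌈·⌉ = 952
j=8: r + 7k = 1109.817352… → ⌈·⌉ = 1110
j=9: r + 8k = 1268.229117… → ⌈·⌉ = 1269
j=10: r + 9k = 1426.640882… → ⌈·⌉ = 1427
j=11: r + 10k = 1585.052647… → ⌈·⌉ = 1586
j=12: r + 11k = 1743.464411… → ⌈·⌉ = 1744
j=13: r + 12k = 1901.876176… → ⌈·⌉ = 1902
j=14: r + 13k = 2060.287941… → ⌈·⌉ = 2061
j=15: r + 14k = 2218.699705… → ⌈·⌉ = 2219
j=16: r + 15k = 2377.111470… → ⌈·⌉ = 2378
j=17: r + 16k = 2535.523235… → ⌈·⌉ = 2536

1, 160, 318, 477, 635, 793, 952, 1110, 1269, 1427, 1586, 1744, 1902, 2061, 2219, 2378, 2536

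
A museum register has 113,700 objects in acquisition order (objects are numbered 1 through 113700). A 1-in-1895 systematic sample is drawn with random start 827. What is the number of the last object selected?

k = 1895
60th selection = r + (60−1)·k = 827 + 59×1895 = 827 + 111805 = 112632

112632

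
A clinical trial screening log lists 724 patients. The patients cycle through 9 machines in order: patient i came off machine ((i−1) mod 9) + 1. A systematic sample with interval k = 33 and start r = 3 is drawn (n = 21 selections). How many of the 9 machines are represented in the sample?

3

Consecutive selections differ by k = 33, so their machine numbers differ by 33 mod 9 = 6.
gcd(33, 9) = 3, so the sample visits 9/3 = 3 distinct residues mod 9.
Start 3 is machine 3; the machines hit are 3, 6, 9.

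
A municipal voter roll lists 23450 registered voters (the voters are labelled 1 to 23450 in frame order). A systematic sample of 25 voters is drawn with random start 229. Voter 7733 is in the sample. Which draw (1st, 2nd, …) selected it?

k = 23450/25 = 938
position = (7733 − 229)/938 + 1 = 7504/938 + 1 = 8 + 1 = 9

9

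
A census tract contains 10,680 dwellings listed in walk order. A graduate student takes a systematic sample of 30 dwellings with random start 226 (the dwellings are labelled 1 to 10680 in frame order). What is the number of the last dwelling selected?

10550

k = 10680/30 = 356
30th selection = r + (30−1)·k = 226 + 29×356 = 226 + 10324 = 10550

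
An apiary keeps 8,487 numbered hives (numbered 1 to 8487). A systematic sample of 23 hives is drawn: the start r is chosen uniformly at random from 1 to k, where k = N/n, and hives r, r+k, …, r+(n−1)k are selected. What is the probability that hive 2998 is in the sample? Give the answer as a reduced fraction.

k = 8487/23 = 369.
Hive 2998 is selected iff r ≡ 2998 (mod 369); exactly one such r in {1,…,369}.
Inclusion probability = 1/369.

1/369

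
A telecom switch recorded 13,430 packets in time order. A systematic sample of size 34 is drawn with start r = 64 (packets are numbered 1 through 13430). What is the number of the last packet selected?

13099

k = 13430/34 = 395
34th selection = r + (34−1)·k = 64 + 33×395 = 64 + 13035 = 13099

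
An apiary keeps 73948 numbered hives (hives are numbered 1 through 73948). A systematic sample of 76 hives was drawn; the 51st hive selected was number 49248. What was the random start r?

k = 73948/76 = 973
r = 49248 − (51−1)×973 = 49248 − 48650 = 598

598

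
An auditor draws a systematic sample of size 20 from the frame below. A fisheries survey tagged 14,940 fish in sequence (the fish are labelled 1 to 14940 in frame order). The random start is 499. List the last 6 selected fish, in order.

k = N/n = 14940/20 = 747
15th selection = 499 + 14×747 = 10957
16th: 10957 + 747 = 11704
17th: 11704 + 747 = 12451
18th: 12451 + 747 = 13198
19th: 13198 + 747 = 13945
20th: 13945 + 747 = 14692

10957, 11704, 12451, 13198, 13945, 14692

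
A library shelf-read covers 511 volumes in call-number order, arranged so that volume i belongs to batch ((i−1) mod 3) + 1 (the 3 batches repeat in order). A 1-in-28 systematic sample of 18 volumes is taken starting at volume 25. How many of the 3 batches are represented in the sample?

Consecutive selections differ by k = 28, so their batch numbers differ by 28 mod 3 = 1.
gcd(28, 3) = 1, so the sample visits 3/1 = 3 distinct residues mod 3.
Start 25 is batch 1; the batches hit are 1, 2, 3.

3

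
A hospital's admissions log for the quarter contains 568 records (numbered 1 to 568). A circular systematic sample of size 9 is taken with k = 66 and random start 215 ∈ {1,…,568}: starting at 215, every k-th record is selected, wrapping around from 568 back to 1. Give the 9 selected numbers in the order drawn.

Selection 1: 215
Selection 2: 215 + 66 = 281
Selection 3: 281 + 66 = 347
Selection 4: 347 + 66 = 413
Selection 5: 413 + 66 = 479
Selection 6: 479 + 66 = 545
Selection 7: 545 + 66 = 611 → 611 − 568 = 43
Selection 8: 43 + 66 = 109
Selection 9: 109 + 66 = 175

215, 281, 347, 413, 479, 545, 43, 109, 175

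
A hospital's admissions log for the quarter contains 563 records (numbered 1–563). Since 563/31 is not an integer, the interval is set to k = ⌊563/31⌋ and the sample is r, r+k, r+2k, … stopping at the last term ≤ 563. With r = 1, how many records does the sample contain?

k = ⌊563/31⌋ = 18
Achieved size = ⌊(563 − 1)/18⌋ + 1 = ⌊562/18⌋ + 1 = 31 + 1 = 32
(last selection: 1 + 31×18 = 559 ≤ 563; next would be 577 > 563)

32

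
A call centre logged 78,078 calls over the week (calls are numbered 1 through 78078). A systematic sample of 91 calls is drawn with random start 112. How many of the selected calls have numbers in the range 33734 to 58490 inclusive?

k = 78078/91 = 858
First selection ≥ 33734: 112 + ⌈(33734−112)/858⌉·858 = 112 + 40×858 = 34432
Last selection ≤ 58490: 112 + ⌊(58490−112)/858⌋·858 = 112 + 68×858 = 58456
Count = 68 − 40 + 1 = 29

29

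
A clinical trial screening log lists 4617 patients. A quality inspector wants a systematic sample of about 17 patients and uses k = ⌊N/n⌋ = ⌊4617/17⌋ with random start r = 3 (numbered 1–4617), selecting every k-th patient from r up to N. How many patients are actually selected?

k = ⌊4617/17⌋ = 271
Achieved size = ⌊(4617 − 3)/271⌋ + 1 = ⌊4614/271⌋ + 1 = 17 + 1 = 18
(last selection: 3 + 17×271 = 4610 ≤ 4617; next would be 4881 > 4617)

18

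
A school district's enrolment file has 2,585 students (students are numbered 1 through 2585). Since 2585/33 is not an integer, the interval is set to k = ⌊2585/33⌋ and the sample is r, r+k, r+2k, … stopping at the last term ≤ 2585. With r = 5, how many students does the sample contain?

34

k = ⌊2585/33⌋ = 78
Achieved size = ⌊(2585 − 5)/78⌋ + 1 = ⌊2580/78⌋ + 1 = 33 + 1 = 34
(last selection: 5 + 33×78 = 2579 ≤ 2585; next would be 2657 > 2585)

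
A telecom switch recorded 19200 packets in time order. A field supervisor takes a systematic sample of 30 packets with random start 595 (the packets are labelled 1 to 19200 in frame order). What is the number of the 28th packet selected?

17875

k = 19200/30 = 640
28th selection = r + (28−1)·k = 595 + 27×640 = 595 + 17280 = 17875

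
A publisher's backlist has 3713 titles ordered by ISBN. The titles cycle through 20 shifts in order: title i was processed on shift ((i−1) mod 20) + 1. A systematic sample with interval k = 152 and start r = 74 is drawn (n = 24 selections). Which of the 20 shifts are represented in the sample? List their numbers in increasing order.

Consecutive selections differ by k = 152, so their shift numbers differ by 152 mod 20 = 12.
gcd(152, 20) = 4, so the sample visits 20/4 = 5 distinct residues mod 20.
Start 74 is shift 14; the shifts hit are 2, 6, 10, 14, 18.

2, 6, 10, 14, 18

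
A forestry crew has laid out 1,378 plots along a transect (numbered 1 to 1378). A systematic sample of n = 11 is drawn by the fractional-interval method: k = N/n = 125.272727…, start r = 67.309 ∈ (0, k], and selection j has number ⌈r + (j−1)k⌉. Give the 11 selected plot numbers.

68, 193, 318, 444, 569, 694, 819, 945, 1070, 1195, 1321

j=1: r + 0k = 67.309 → ⌈·⌉ = 68
j=2: r + 1k = 192.581727… → ⌈·⌉ = 193
j=3: r + 2k = 317.854454… → ⌈·⌉ = 318
j=4: r + 3k = 443.127181… → ⌈·⌉ = 444
j=5: r + 4k = 568.399909… → ⌈·⌉ = 569
j=6: r + 5k = 693.672636… → ⌈·⌉ = 694
j=7: r + 6k = 818.945363… → ⌈·⌉ = 819
j=8: r + 7k = 944.218090… → ⌈·⌉ = 945
j=9: r + 8k = 1069.490818… → ⌈·⌉ = 1070
j=10: r + 9k = 1194.763545… → ⌈·⌉ = 1195
j=11: r + 10k = 1320.036272… → ⌈·⌉ = 1321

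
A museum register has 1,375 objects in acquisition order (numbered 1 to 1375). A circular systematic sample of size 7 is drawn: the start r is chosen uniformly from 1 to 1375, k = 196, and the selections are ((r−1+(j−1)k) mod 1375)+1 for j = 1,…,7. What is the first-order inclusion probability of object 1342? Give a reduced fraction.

7/1375

For each position j, as r ranges over 1…1375 the j-th selection hits every object exactly once, so object 1342 is selected for exactly 7 of the 1375 starts.
Inclusion probability = 7/1375.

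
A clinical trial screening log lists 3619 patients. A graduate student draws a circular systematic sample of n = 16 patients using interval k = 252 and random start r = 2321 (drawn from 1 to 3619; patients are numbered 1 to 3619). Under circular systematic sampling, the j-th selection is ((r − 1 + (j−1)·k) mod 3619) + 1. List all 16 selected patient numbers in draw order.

2321, 2573, 2825, 3077, 3329, 3581, 214, 466, 718, 970, 1222, 1474, 1726, 1978, 2230, 2482

Selection 1: 2321
Selection 2: 2321 + 252 = 2573
Selection 3: 2573 + 252 = 2825
Selection 4: 2825 + 252 = 3077
Selection 5: 3077 + 252 = 3329
Selection 6: 3329 + 252 = 3581
Selection 7: 3581 + 252 = 3833 → 3833 − 3619 = 214
Selection 8: 214 + 252 = 466
Selection 9: 466 + 252 = 718
Selection 10: 718 + 252 = 970
Selection 11: 970 + 252 = 1222
Selection 12: 1222 + 252 = 1474
Selection 13: 1474 + 252 = 1726
Selection 14: 1726 + 252 = 1978
Selection 15: 1978 + 252 = 2230
Selection 16: 2230 + 252 = 2482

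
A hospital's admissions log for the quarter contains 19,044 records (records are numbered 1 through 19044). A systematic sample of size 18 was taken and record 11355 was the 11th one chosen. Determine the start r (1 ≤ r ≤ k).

k = 19044/18 = 1058
r = 11355 − (11−1)×1058 = 11355 − 10580 = 775

775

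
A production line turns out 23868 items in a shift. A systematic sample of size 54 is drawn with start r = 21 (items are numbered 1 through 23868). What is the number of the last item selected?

k = 23868/54 = 442
54th selection = r + (54−1)·k = 21 + 53×442 = 21 + 23426 = 23447

23447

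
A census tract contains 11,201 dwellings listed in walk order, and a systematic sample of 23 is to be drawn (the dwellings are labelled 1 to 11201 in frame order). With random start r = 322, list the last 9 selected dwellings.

k = N/n = 11201/23 = 487
15th selection = 322 + 14×487 = 7140
16th: 7140 + 487 = 7627
17th: 7627 + 487 = 8114
18th: 8114 + 487 = 8601
19th: 8601 + 487 = 9088
20th: 9088 + 487 = 9575
21st: 9575 + 487 = 10062
22nd: 10062 + 487 = 10549
23rd: 10549 + 487 = 11036

7140, 7627, 8114, 8601, 9088, 9575, 10062, 10549, 11036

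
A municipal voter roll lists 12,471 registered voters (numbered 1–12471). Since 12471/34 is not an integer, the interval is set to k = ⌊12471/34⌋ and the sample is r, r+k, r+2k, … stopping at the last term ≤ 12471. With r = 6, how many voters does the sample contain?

k = ⌊12471/34⌋ = 366
Achieved size = ⌊(12471 − 6)/366⌋ + 1 = ⌊12465/366⌋ + 1 = 34 + 1 = 35
(last selection: 6 + 34×366 = 12450 ≤ 12471; next would be 12816 > 12471)

35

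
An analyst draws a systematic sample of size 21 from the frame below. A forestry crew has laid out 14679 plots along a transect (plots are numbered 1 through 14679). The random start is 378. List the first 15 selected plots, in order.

378, 1077, 1776, 2475, 3174, 3873, 4572, 5271, 5970, 6669, 7368, 8067, 8766, 9465, 10164

k = N/n = 14679/21 = 699
plot 1: 378
plot 2: 378 + 699 = 1077
plot 3: 1077 + 699 = 1776
plot 4: 1776 + 699 = 2475
plot 5: 2475 + 699 = 3174
plot 6: 3174 + 699 = 3873
plot 7: 3873 + 699 = 4572
plot 8: 4572 + 699 = 5271
plot 9: 5271 + 699 = 5970
plot 10: 5970 + 699 = 6669
plot 11: 6669 + 699 = 7368
plot 12: 7368 + 699 = 8067
plot 13: 8067 + 699 = 8766
plot 14: 8766 + 699 = 9465
plot 15: 9465 + 699 = 10164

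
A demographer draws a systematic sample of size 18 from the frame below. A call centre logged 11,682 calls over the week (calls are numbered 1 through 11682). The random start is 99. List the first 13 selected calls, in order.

99, 748, 1397, 2046, 2695, 3344, 3993, 4642, 5291, 5940, 6589, 7238, 7887

k = N/n = 11682/18 = 649
call 1: 99
call 2: 99 + 649 = 748
call 3: 748 + 649 = 1397
call 4: 1397 + 649 = 2046
call 5: 2046 + 649 = 2695
call 6: 2695 + 649 = 3344
call 7: 3344 + 649 = 3993
call 8: 3993 + 649 = 4642
call 9: 4642 + 649 = 5291
call 10: 5291 + 649 = 5940
call 11: 5940 + 649 = 6589
call 12: 6589 + 649 = 7238
call 13: 7238 + 649 = 7887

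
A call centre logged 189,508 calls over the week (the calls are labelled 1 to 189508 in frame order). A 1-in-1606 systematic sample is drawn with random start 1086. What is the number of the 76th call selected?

121536

k = 1606
76th selection = r + (76−1)·k = 1086 + 75×1606 = 1086 + 120450 = 121536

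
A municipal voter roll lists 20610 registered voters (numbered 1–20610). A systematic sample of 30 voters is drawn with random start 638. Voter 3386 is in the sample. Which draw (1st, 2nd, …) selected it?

5

k = 20610/30 = 687
position = (3386 − 638)/687 + 1 = 2748/687 + 1 = 4 + 1 = 5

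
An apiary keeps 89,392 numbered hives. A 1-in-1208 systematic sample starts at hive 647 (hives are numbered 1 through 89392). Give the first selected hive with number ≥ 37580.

k = 1208
Steps past start: ⌈(37580 − 647)/1208⌉ = ⌈36933/1208⌉ = 31
Selected hive: 647 + 31×1208 = 38095

38095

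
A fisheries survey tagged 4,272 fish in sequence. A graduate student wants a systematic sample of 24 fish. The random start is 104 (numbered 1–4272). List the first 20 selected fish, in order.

104, 282, 460, 638, 816, 994, 1172, 1350, 1528, 1706, 1884, 2062, 2240, 2418, 2596, 2774, 2952, 3130, 3308, 3486

k = N/n = 4272/24 = 178
fish 1: 104
fish 2: 104 + 178 = 282
fish 3: 282 + 178 = 460
fish 4: 460 + 178 = 638
fish 5: 638 + 178 = 816
fish 6: 816 + 178 = 994
fish 7: 994 + 178 = 1172
fish 8: 1172 + 178 = 1350
fish 9: 1350 + 178 = 1528
fish 10: 1528 + 178 = 1706
fish 11: 1706 + 178 = 1884
fish 12: 1884 + 178 = 2062
fish 13: 2062 + 178 = 2240
fish 14: 2240 + 178 = 2418
fish 15: 2418 + 178 = 2596
fish 16: 2596 + 178 = 2774
fish 17: 2774 + 178 = 2952
fish 18: 2952 + 178 = 3130
fish 19: 3130 + 178 = 3308
fish 20: 3308 + 178 = 3486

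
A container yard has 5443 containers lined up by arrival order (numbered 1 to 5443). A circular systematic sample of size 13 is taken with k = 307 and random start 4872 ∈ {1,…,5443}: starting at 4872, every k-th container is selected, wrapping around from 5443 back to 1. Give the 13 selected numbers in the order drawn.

4872, 5179, 43, 350, 657, 964, 1271, 1578, 1885, 2192, 2499, 2806, 3113

Selection 1: 4872
Selection 2: 4872 + 307 = 5179
Selection 3: 5179 + 307 = 5486 → 5486 − 5443 = 43
Selection 4: 43 + 307 = 350
Selection 5: 350 + 307 = 657
Selection 6: 657 + 307 = 964
Selection 7: 964 + 307 = 1271
Selection 8: 1271 + 307 = 1578
Selection 9: 1578 + 307 = 1885
Selection 10: 1885 + 307 = 2192
Selection 11: 2192 + 307 = 2499
Selection 12: 2499 + 307 = 2806
Selection 13: 2806 + 307 = 3113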